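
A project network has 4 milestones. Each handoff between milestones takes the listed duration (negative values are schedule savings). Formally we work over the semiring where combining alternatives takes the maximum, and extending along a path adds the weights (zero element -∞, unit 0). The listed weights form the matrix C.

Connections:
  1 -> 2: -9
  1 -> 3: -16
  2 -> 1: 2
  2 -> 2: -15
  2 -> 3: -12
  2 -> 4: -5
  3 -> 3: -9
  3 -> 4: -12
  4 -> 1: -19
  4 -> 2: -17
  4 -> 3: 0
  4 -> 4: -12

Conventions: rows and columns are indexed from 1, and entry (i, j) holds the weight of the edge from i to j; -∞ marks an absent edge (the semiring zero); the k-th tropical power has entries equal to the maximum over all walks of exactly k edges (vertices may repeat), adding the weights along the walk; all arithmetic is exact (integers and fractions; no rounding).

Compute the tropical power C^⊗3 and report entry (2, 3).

C^⊗2:
  [-7, -24, -21, -14]
  [-13, -7, -5, -17]
  [-31, -29, -12, -21]
  [-15, -28, -9, -12]
C^⊗3:
  [-22, -16, -14, -26]
  [-5, -22, -14, -12]
  [-27, -38, -21, -24]
  [-26, -24, -12, -21]
Key observation: the optimum is the walk 2->4->3->3, with weight (-5) + 0 + (-9) = -14.
Optimal value attained by: walk 2->4->3->3.
Answer: (C^⊗3)[2][3] = -14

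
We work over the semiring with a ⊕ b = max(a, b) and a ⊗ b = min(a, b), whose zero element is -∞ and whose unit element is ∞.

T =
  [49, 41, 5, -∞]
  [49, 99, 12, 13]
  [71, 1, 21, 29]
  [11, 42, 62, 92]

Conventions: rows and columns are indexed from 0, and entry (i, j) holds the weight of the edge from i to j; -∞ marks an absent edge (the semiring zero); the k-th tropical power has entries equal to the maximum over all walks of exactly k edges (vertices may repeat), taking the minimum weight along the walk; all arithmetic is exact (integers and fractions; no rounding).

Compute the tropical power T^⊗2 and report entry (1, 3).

T^⊗2:
  [49, 41, 12, 13]
  [49, 99, 13, 13]
  [49, 41, 29, 29]
  [62, 42, 62, 92]
Key observation: the optimum is the walk 1->1->3, with weight 99 min 13 = 13.
Optimal value attained by: walk 1->1->3.
Answer: (T^⊗2)[1][3] = 13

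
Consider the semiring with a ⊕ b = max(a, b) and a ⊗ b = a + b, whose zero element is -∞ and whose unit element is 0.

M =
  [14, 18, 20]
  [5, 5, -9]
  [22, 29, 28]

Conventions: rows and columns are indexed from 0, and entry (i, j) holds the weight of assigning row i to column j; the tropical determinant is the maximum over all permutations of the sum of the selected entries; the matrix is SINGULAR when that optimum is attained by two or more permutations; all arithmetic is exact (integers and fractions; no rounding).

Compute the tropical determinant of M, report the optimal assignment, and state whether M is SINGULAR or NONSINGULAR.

σ = (0, 1, 2): 14 + 5 + 28 = 47
σ = (0, 2, 1): 14 + (-9) + 29 = 34
σ = (1, 0, 2): 18 + 5 + 28 = 51
σ = (1, 2, 0): 18 + (-9) + 22 = 31
σ = (2, 0, 1): 20 + 5 + 29 = 54
σ = (2, 1, 0): 20 + 5 + 22 = 47
Optimal value attained by: σ = (2, 0, 1).
Answer: det⊕(M) = 54; verdict: NONSINGULAR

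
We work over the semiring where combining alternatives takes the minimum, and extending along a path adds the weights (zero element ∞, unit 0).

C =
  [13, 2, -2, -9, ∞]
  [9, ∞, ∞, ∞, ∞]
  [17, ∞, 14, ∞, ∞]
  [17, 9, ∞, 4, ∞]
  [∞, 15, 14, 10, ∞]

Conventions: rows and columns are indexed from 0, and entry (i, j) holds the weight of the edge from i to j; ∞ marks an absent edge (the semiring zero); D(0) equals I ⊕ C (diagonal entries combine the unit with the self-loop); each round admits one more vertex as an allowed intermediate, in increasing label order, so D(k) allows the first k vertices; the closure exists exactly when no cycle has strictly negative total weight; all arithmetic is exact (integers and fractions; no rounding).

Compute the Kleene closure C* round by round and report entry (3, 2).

D(0):
  [0, 2, -2, -9, ∞]
  [9, 0, ∞, ∞, ∞]
  [17, ∞, 0, ∞, ∞]
  [17, 9, ∞, 0, ∞]
  [∞, 15, 14, 10, 0]
D(1):
  [0, 2, -2, -9, ∞]
  [9, 0, 7, 0, ∞]
  [17, 19, 0, 8, ∞]
  [17, 9, 15, 0, ∞]
  [∞, 15, 14, 10, 0]
D(2):
  [0, 2, -2, -9, ∞]
  [9, 0, 7, 0, ∞]
  [17, 19, 0, 8, ∞]
  [17, 9, 15, 0, ∞]
  [24, 15, 14, 10, 0]
D(3):
  [0, 2, -2, -9, ∞]
  [9, 0, 7, 0, ∞]
  [17, 19, 0, 8, ∞]
  [17, 9, 15, 0, ∞]
  [24, 15, 14, 10, 0]
D(4):
  [0, 0, -2, -9, ∞]
  [9, 0, 7, 0, ∞]
  [17, 17, 0, 8, ∞]
  [17, 9, 15, 0, ∞]
  [24, 15, 14, 10, 0]
D(5):
  [0, 0, -2, -9, ∞]
  [9, 0, 7, 0, ∞]
  [17, 17, 0, 8, ∞]
  [17, 9, 15, 0, ∞]
  [24, 15, 14, 10, 0]
Answer: C*[3][2] = 15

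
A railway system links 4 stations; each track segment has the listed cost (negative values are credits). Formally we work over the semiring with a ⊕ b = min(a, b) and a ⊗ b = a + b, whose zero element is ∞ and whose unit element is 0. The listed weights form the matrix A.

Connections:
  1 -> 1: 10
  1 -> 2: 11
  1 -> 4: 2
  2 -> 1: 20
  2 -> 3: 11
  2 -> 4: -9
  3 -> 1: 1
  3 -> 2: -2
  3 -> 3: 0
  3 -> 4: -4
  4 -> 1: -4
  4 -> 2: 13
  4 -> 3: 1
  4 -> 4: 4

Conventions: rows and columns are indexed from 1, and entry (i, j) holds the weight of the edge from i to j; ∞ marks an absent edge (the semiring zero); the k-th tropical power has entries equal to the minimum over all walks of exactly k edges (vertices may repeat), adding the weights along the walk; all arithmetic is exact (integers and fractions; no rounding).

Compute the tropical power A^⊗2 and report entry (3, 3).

A^⊗2:
  [-2, 15, 3, 2]
  [-13, 4, -8, -5]
  [-8, -2, -3, -11]
  [0, -1, 1, -3]
Key observation: the optimum is the walk 3->4->3, with weight (-4) + 1 = -3.
Optimal value attained by: walk 3->4->3.
Answer: (A^⊗2)[3][3] = -3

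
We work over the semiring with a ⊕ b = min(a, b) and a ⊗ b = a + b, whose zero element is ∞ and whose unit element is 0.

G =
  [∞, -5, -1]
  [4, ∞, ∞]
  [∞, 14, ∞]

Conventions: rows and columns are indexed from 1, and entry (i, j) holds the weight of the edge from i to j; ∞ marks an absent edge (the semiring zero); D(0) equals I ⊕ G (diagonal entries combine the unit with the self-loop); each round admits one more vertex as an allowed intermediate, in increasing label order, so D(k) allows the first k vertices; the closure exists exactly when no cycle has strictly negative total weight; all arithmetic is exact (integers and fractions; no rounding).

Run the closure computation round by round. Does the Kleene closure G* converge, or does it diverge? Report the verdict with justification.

D(0):
  [0, -5, -1]
  [4, 0, ∞]
  [∞, 14, 0]
Detection: at round 1, diagonal entry (2, 2) turns strictly negative.
Key observation: the cycle 2->1->2 has total weight 4 + (-5), which is strictly negative.
Answer: DIVERGES — negative cycle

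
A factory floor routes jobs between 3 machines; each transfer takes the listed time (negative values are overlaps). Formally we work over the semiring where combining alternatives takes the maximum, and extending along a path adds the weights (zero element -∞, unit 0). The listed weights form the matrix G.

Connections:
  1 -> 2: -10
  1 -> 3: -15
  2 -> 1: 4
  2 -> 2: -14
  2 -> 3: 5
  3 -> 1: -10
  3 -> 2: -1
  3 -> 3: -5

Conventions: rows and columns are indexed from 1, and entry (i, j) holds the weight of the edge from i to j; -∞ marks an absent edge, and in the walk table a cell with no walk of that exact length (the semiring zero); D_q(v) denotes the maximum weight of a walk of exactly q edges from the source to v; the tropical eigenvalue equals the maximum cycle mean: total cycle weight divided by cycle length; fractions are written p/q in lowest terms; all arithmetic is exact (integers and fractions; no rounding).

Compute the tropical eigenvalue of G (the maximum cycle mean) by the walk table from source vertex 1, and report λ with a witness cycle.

q=0: [0, -∞, -∞]
q=1: [-∞, -10, -15]
q=2: [-6, -16, -5]
q=3: [-12, -6, -10]
Optimal cycle mean attained by: cycle 2->3->2, total 5 + (-1), length 2.
Answer: λ = 2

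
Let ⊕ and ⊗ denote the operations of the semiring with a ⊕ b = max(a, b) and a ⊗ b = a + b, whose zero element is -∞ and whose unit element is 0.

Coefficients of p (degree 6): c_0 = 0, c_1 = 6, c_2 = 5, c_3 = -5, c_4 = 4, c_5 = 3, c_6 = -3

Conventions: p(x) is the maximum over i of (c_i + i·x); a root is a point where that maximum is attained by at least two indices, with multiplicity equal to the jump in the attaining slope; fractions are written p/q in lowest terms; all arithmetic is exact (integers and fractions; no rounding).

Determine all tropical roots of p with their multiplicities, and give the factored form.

hull edge (i=0, c=0) to (i=1, c=6): slope 6, span 1
hull edge (i=1, c=6) to (i=4, c=4): slope -2/3, span 3
hull edge (i=4, c=4) to (i=5, c=3): slope -1, span 1
hull edge (i=5, c=3) to (i=6, c=-3): slope -6, span 1
Factored form: p(x) = -3 ⊗ (x ⊕ (-6)) ⊗ (x ⊕ 2/3) ⊗ (x ⊕ 2/3) ⊗ (x ⊕ 2/3) ⊗ (x ⊕ 1) ⊗ (x ⊕ 6)
Answer: roots = -6 (mult 1), 2/3 (mult 3), 1 (mult 1), 6 (mult 1)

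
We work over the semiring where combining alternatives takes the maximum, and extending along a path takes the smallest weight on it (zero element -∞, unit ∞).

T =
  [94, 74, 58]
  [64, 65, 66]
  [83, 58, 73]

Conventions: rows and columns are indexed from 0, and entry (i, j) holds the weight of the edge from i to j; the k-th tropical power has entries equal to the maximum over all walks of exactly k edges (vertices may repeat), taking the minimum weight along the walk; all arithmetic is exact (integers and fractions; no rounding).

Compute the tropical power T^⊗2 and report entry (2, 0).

T^⊗2:
  [94, 74, 66]
  [66, 65, 66]
  [83, 74, 73]
Key observation: the optimum is the walk 2->0->0, with weight 83 min 94 = 83.
Optimal value attained by: walk 2->0->0.
Answer: (T^⊗2)[2][0] = 83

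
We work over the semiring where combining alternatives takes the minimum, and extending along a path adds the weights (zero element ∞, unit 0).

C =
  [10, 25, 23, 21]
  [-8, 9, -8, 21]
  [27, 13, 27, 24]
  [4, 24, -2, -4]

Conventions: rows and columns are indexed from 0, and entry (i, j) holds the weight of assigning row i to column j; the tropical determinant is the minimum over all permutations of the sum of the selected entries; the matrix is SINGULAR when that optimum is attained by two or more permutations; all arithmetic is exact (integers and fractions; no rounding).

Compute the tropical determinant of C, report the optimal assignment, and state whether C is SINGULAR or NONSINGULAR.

σ = (0, 1, 2, 3): 10 + 9 + 27 + (-4) = 42
σ = (0, 1, 3, 2): 10 + 9 + 24 + (-2) = 41
σ = (0, 2, 1, 3): 10 + (-8) + 13 + (-4) = 11
σ = (0, 2, 3, 1): 10 + (-8) + 24 + 24 = 50
σ = (0, 3, 1, 2): 10 + 21 + 13 + (-2) = 42
σ = (0, 3, 2, 1): 10 + 21 + 27 + 24 = 82
σ = (1, 0, 2, 3): 25 + (-8) + 27 + (-4) = 40
σ = (1, 0, 3, 2): 25 + (-8) + 24 + (-2) = 39
σ = (1, 2, 0, 3): 25 + (-8) + 27 + (-4) = 40
σ = (1, 2, 3, 0): 25 + (-8) + 24 + 4 = 45
σ = (1, 3, 0, 2): 25 + 21 + 27 + (-2) = 71
σ = (1, 3, 2, 0): 25 + 21 + 27 + 4 = 77
σ = (2, 0, 1, 3): 23 + (-8) + 13 + (-4) = 24
σ = (2, 0, 3, 1): 23 + (-8) + 24 + 24 = 63
σ = (2, 1, 0, 3): 23 + 9 + 27 + (-4) = 55
σ = (2, 1, 3, 0): 23 + 9 + 24 + 4 = 60
σ = (2, 3, 0, 1): 23 + 21 + 27 + 24 = 95
σ = (2, 3, 1, 0): 23 + 21 + 13 + 4 = 61
σ = (3, 0, 1, 2): 21 + (-8) + 13 + (-2) = 24
σ = (3, 0, 2, 1): 21 + (-8) + 27 + 24 = 64
σ = (3, 1, 0, 2): 21 + 9 + 27 + (-2) = 55
σ = (3, 1, 2, 0): 21 + 9 + 27 + 4 = 61
σ = (3, 2, 0, 1): 21 + (-8) + 27 + 24 = 64
σ = (3, 2, 1, 0): 21 + (-8) + 13 + 4 = 30
Optimal value attained by: σ = (0, 2, 1, 3).
Answer: det⊕(C) = 11; verdict: NONSINGULAR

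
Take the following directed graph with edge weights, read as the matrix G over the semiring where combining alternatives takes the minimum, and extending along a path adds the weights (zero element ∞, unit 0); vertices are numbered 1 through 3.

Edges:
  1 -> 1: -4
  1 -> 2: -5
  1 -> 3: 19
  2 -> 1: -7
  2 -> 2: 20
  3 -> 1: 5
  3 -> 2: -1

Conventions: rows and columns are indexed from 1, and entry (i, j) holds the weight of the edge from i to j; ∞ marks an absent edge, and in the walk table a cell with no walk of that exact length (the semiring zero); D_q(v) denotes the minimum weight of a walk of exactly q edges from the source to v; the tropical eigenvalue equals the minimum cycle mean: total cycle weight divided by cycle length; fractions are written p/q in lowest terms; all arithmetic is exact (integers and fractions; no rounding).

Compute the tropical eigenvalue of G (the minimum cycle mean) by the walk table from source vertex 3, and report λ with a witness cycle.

q=0: [∞, ∞, 0]
q=1: [5, -1, ∞]
q=2: [-8, 0, 24]
q=3: [-12, -13, 11]
Optimal cycle mean attained by: cycle 1->2->1, total (-5) + (-7), length 2.
Answer: λ = -6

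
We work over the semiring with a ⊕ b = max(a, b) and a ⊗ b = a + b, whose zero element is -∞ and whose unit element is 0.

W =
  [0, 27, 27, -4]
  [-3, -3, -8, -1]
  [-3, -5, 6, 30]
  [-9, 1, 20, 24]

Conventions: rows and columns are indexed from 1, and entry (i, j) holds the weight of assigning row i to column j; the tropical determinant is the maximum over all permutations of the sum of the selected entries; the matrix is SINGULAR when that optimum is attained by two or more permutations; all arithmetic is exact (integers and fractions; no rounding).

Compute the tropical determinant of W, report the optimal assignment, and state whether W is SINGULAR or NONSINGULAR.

σ = (1, 2, 3, 4): 0 + (-3) + 6 + 24 = 27
σ = (1, 2, 4, 3): 0 + (-3) + 30 + 20 = 47
σ = (1, 3, 2, 4): 0 + (-8) + (-5) + 24 = 11
σ = (1, 3, 4, 2): 0 + (-8) + 30 + 1 = 23
σ = (1, 4, 2, 3): 0 + (-1) + (-5) + 20 = 14
σ = (1, 4, 3, 2): 0 + (-1) + 6 + 1 = 6
σ = (2, 1, 3, 4): 27 + (-3) + 6 + 24 = 54
σ = (2, 1, 4, 3): 27 + (-3) + 30 + 20 = 74
σ = (2, 3, 1, 4): 27 + (-8) + (-3) + 24 = 40
σ = (2, 3, 4, 1): 27 + (-8) + 30 + (-9) = 40
σ = (2, 4, 1, 3): 27 + (-1) + (-3) + 20 = 43
σ = (2, 4, 3, 1): 27 + (-1) + 6 + (-9) = 23
σ = (3, 1, 2, 4): 27 + (-3) + (-5) + 24 = 43
σ = (3, 1, 4, 2): 27 + (-3) + 30 + 1 = 55
σ = (3, 2, 1, 4): 27 + (-3) + (-3) + 24 = 45
σ = (3, 2, 4, 1): 27 + (-3) + 30 + (-9) = 45
σ = (3, 4, 1, 2): 27 + (-1) + (-3) + 1 = 24
σ = (3, 4, 2, 1): 27 + (-1) + (-5) + (-9) = 12
σ = (4, 1, 2, 3): (-4) + (-3) + (-5) + 20 = 8
σ = (4, 1, 3, 2): (-4) + (-3) + 6 + 1 = 0
σ = (4, 2, 1, 3): (-4) + (-3) + (-3) + 20 = 10
σ = (4, 2, 3, 1): (-4) + (-3) + 6 + (-9) = -10
σ = (4, 3, 1, 2): (-4) + (-8) + (-3) + 1 = -14
σ = (4, 3, 2, 1): (-4) + (-8) + (-5) + (-9) = -26
Optimal value attained by: σ = (2, 1, 4, 3).
Answer: det⊕(W) = 74; verdict: NONSINGULAR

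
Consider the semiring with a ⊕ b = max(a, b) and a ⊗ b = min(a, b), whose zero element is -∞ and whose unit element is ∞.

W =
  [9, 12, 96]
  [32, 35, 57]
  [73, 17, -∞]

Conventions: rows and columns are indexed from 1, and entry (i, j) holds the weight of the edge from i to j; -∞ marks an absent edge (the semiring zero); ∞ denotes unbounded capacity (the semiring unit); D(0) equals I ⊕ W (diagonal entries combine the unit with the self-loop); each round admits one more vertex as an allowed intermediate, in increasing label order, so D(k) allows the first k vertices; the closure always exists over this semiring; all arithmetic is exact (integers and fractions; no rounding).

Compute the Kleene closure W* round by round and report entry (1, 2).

D(0):
  [∞, 12, 96]
  [32, ∞, 57]
  [73, 17, ∞]
D(1):
  [∞, 12, 96]
  [32, ∞, 57]
  [73, 17, ∞]
D(2):
  [∞, 12, 96]
  [32, ∞, 57]
  [73, 17, ∞]
D(3):
  [∞, 17, 96]
  [57, ∞, 57]
  [73, 17, ∞]
Answer: W*[1][2] = 17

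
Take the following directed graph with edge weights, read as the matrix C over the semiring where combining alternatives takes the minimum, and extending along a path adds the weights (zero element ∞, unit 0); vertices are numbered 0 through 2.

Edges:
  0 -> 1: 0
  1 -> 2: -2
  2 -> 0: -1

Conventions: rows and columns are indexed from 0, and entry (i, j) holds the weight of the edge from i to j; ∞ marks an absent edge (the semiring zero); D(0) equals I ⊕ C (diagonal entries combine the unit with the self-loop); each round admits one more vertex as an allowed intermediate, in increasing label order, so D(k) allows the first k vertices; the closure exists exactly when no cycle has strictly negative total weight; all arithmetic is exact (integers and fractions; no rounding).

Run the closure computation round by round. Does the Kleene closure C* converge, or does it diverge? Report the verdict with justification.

D(0):
  [0, 0, ∞]
  [∞, 0, -2]
  [-1, ∞, 0]
D(1):
  [0, 0, ∞]
  [∞, 0, -2]
  [-1, -1, 0]
Detection: at round 2, diagonal entry (2, 2) turns strictly negative.
Key observation: the cycle 2->0->1->2 has total weight (-1) + 0 + (-2), which is strictly negative.
Answer: DIVERGES — negative cycle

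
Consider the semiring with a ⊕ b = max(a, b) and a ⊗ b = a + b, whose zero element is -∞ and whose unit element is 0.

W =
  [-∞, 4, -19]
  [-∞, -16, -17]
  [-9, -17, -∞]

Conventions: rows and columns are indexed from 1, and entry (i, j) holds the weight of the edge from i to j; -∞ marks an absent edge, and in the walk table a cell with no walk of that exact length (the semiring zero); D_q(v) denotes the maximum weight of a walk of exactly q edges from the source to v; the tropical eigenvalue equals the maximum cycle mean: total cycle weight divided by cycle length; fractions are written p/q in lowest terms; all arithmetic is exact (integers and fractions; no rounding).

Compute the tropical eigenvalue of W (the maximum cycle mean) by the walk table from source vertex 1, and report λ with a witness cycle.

q=0: [0, -∞, -∞]
q=1: [-∞, 4, -19]
q=2: [-28, -12, -13]
q=3: [-22, -24, -29]
Optimal cycle mean attained by: cycle 1->2->3->1, total 4 + (-17) + (-9), length 3.
Answer: λ = -22/3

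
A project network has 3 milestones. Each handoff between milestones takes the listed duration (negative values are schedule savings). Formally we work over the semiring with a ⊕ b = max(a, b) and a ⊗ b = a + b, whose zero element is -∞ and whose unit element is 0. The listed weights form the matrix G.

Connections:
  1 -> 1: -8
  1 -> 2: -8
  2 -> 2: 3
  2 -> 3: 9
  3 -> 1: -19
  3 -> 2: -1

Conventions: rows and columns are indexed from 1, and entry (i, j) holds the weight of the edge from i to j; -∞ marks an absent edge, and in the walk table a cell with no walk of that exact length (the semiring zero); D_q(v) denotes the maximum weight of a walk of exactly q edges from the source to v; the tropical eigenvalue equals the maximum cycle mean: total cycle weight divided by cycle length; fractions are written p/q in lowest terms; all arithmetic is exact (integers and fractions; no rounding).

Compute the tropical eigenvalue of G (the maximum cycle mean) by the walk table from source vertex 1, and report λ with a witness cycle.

q=0: [0, -∞, -∞]
q=1: [-8, -8, -∞]
q=2: [-16, -5, 1]
q=3: [-18, 0, 4]
Optimal cycle mean attained by: cycle 2->3->2, total 9 + (-1), length 2.
Answer: λ = 4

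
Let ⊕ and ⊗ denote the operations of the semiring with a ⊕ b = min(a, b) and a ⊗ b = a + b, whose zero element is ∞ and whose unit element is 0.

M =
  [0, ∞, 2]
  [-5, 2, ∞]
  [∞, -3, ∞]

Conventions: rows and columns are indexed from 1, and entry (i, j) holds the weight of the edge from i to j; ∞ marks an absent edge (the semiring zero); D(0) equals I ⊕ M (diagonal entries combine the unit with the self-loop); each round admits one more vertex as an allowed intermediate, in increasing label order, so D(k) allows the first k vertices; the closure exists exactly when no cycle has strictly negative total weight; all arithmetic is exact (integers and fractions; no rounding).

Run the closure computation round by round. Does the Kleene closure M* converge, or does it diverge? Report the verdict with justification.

D(0):
  [0, ∞, 2]
  [-5, 0, ∞]
  [∞, -3, 0]
D(1):
  [0, ∞, 2]
  [-5, 0, -3]
  [∞, -3, 0]
Detection: at round 2, diagonal entry (3, 3) turns strictly negative.
Key observation: the cycle 3->2->1->3 has total weight (-3) + (-5) + 2, which is strictly negative.
Answer: DIVERGES — negative cycle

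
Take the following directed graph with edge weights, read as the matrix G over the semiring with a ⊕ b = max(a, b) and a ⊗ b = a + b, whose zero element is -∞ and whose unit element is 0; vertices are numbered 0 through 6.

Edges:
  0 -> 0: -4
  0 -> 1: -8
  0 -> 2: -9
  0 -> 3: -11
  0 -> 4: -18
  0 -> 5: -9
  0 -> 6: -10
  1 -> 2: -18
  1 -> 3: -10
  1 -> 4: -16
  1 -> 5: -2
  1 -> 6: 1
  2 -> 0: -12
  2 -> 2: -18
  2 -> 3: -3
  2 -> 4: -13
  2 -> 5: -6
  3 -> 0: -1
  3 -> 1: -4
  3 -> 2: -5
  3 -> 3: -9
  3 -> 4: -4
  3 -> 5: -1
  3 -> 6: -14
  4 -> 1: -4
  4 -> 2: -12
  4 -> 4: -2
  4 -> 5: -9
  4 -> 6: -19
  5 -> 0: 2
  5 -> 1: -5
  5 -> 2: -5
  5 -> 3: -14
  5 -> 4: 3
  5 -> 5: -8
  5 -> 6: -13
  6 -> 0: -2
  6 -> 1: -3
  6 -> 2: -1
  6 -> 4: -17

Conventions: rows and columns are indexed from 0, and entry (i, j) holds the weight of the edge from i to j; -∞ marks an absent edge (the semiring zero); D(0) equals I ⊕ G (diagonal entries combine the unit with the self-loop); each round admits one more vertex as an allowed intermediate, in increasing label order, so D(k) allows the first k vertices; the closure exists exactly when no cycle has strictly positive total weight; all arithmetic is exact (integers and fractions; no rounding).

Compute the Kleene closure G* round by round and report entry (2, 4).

D(0):
  [0, -8, -9, -11, -18, -9, -10]
  [-∞, 0, -18, -10, -16, -2, 1]
  [-12, -∞, 0, -3, -13, -6, -∞]
  [-1, -4, -5, 0, -4, -1, -14]
  [-∞, -4, -12, -∞, 0, -9, -19]
  [2, -5, -5, -14, 3, 0, -13]
  [-2, -3, -1, -∞, -17, -∞, 0]
D(1):
  [0, -8, -9, -11, -18, -9, -10]
  [-∞, 0, -18, -10, -16, -2, 1]
  [-12, -20, 0, -3, -13, -6, -22]
  [-1, -4, -5, 0, -4, -1, -11]
  [-∞, -4, -12, -∞, 0, -9, -19]
  [2, -5, -5, -9, 3, 0, -8]
  [-2, -3, -1, -13, -17, -11, 0]
D(2):
  [0, -8, -9, -11, -18, -9, -7]
  [-∞, 0, -18, -10, -16, -2, 1]
  [-12, -20, 0, -3, -13, -6, -19]
  [-1, -4, -5, 0, -4, -1, -3]
  [-∞, -4, -12, -14, 0, -6, -3]
  [2, -5, -5, -9, 3, 0, -4]
  [-2, -3, -1, -13, -17, -5, 0]
D(3):
  [0, -8, -9, -11, -18, -9, -7]
  [-30, 0, -18, -10, -16, -2, 1]
  [-12, -20, 0, -3, -13, -6, -19]
  [-1, -4, -5, 0, -4, -1, -3]
  [-24, -4, -12, -14, 0, -6, -3]
  [2, -5, -5, -8, 3, 0, -4]
  [-2, -3, -1, -4, -14, -5, 0]
D(4):
  [0, -8, -9, -11, -15, -9, -7]
  [-11, 0, -15, -10, -14, -2, 1]
  [-4, -7, 0, -3, -7, -4, -6]
  [-1, -4, -5, 0, -4, -1, -3]
  [-15, -4, -12, -14, 0, -6, -3]
  [2, -5, -5, -8, 3, 0, -4]
  [-2, -3, -1, -4, -8, -5, 0]
D(5):
  [0, -8, -9, -11, -15, -9, -7]
  [-11, 0, -15, -10, -14, -2, 1]
  [-4, -7, 0, -3, -7, -4, -6]
  [-1, -4, -5, 0, -4, -1, -3]
  [-15, -4, -12, -14, 0, -6, -3]
  [2, -1, -5, -8, 3, 0, 0]
  [-2, -3, -1, -4, -8, -5, 0]
D(6):
  [0, -8, -9, -11, -6, -9, -7]
  [0, 0, -7, -10, 1, -2, 1]
  [-2, -5, 0, -3, -1, -4, -4]
  [1, -2, -5, 0, 2, -1, -1]
  [-4, -4, -11, -14, 0, -6, -3]
  [2, -1, -5, -8, 3, 0, 0]
  [-2, -3, -1, -4, -2, -5, 0]
D(7):
  [0, -8, -8, -11, -6, -9, -7]
  [0, 0, 0, -3, 1, -2, 1]
  [-2, -5, 0, -3, -1, -4, -4]
  [1, -2, -2, 0, 2, -1, -1]
  [-4, -4, -4, -7, 0, -6, -3]
  [2, -1, -1, -4, 3, 0, 0]
  [-2, -3, -1, -4, -2, -5, 0]
Answer: G*[2][4] = -1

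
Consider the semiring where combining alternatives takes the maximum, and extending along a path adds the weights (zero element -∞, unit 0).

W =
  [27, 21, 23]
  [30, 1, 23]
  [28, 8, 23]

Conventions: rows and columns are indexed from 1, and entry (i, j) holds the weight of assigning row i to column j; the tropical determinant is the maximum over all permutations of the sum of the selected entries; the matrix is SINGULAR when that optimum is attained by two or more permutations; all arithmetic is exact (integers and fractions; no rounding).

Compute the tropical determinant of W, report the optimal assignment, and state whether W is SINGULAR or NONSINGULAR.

σ = (1, 2, 3): 27 + 1 + 23 = 51
σ = (1, 3, 2): 27 + 23 + 8 = 58
σ = (2, 1, 3): 21 + 30 + 23 = 74
σ = (2, 3, 1): 21 + 23 + 28 = 72
σ = (3, 1, 2): 23 + 30 + 8 = 61
σ = (3, 2, 1): 23 + 1 + 28 = 52
Optimal value attained by: σ = (2, 1, 3).
Answer: det⊕(W) = 74; verdict: NONSINGULAR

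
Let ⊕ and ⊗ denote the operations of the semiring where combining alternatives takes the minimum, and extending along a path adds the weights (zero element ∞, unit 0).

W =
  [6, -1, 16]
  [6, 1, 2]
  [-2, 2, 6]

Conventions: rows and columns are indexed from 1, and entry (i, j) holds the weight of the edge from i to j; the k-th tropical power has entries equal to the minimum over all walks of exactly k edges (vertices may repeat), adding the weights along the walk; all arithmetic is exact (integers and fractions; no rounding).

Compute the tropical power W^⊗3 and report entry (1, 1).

W^⊗2:
  [5, 0, 1]
  [0, 2, 3]
  [4, -3, 4]
W^⊗3:
  [-1, 1, 2]
  [1, -1, 4]
  [2, -2, -1]
Key observation: the optimum is the walk 1->2->3->1, with weight (-1) + 2 + (-2) = -1.
Optimal value attained by: walk 1->2->3->1.
Answer: (W^⊗3)[1][1] = -1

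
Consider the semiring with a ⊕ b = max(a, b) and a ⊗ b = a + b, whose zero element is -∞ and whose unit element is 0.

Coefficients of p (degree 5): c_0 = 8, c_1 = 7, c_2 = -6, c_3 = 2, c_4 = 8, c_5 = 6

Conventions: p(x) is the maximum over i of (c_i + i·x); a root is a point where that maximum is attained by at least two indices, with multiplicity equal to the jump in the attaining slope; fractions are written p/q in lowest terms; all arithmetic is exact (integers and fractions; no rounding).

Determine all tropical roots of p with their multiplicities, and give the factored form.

hull edge (i=0, c=8) to (i=4, c=8): slope 0, span 4
hull edge (i=4, c=8) to (i=5, c=6): slope -2, span 1
Factored form: p(x) = 6 ⊗ (x ⊕ 0) ⊗ (x ⊕ 0) ⊗ (x ⊕ 0) ⊗ (x ⊕ 0) ⊗ (x ⊕ 2)
Answer: roots = 0 (mult 4), 2 (mult 1)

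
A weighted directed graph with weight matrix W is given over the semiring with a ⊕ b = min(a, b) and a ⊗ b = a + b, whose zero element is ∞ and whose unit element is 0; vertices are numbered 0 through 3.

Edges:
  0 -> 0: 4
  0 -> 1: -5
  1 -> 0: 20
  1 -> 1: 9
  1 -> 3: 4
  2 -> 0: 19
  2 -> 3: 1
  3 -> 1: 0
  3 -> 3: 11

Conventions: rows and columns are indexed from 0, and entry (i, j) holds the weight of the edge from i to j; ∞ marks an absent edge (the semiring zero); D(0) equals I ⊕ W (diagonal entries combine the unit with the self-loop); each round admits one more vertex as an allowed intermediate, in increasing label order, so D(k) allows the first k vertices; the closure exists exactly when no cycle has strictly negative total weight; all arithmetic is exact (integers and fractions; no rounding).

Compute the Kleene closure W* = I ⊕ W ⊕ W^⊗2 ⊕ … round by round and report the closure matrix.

D(0):
  [0, -5, ∞, ∞]
  [20, 0, ∞, 4]
  [19, ∞, 0, 1]
  [∞, 0, ∞, 0]
D(1):
  [0, -5, ∞, ∞]
  [20, 0, ∞, 4]
  [19, 14, 0, 1]
  [∞, 0, ∞, 0]
D(2):
  [0, -5, ∞, -1]
  [20, 0, ∞, 4]
  [19, 14, 0, 1]
  [20, 0, ∞, 0]
D(3):
  [0, -5, ∞, -1]
  [20, 0, ∞, 4]
  [19, 14, 0, 1]
  [20, 0, ∞, 0]
D(4):
  [0, -5, ∞, -1]
  [20, 0, ∞, 4]
  [19, 1, 0, 1]
  [20, 0, ∞, 0]
Answer: W* = [[0, -5, ∞, -1], [20, 0, ∞, 4], [19, 1, 0, 1], [20, 0, ∞, 0]]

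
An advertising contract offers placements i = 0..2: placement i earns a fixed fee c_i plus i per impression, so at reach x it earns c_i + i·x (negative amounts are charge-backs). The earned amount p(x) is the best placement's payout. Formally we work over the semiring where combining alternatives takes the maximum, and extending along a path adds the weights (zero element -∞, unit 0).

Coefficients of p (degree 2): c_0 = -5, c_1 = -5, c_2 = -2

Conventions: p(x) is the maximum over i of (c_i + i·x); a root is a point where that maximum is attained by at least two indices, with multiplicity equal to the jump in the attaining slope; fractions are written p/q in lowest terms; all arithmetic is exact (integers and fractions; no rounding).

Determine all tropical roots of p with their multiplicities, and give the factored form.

hull edge (i=0, c=-5) to (i=2, c=-2): slope 3/2, span 2
Factored form: p(x) = -2 ⊗ (x ⊕ (-3/2)) ⊗ (x ⊕ (-3/2))
Answer: roots = -3/2 (mult 2)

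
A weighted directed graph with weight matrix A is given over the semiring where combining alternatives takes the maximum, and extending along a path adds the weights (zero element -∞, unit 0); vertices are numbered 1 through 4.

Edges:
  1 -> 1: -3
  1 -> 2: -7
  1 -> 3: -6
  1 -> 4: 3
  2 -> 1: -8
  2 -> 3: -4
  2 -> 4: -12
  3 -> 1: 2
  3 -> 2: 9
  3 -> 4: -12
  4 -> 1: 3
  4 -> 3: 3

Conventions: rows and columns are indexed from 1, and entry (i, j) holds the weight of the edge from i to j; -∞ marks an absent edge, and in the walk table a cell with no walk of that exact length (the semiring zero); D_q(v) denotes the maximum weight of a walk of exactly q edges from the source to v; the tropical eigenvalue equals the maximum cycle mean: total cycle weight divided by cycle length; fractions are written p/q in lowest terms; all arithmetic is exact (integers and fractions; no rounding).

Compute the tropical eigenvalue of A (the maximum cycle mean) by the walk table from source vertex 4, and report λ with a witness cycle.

q=0: [-∞, -∞, -∞, 0]
q=1: [3, -∞, 3, -∞]
q=2: [5, 12, -3, 6]
q=3: [9, 6, 9, 8]
q=4: [11, 18, 11, 12]
Optimal cycle mean attained by: cycle 1->4->1, total 3 + 3, length 2.
Answer: λ = 3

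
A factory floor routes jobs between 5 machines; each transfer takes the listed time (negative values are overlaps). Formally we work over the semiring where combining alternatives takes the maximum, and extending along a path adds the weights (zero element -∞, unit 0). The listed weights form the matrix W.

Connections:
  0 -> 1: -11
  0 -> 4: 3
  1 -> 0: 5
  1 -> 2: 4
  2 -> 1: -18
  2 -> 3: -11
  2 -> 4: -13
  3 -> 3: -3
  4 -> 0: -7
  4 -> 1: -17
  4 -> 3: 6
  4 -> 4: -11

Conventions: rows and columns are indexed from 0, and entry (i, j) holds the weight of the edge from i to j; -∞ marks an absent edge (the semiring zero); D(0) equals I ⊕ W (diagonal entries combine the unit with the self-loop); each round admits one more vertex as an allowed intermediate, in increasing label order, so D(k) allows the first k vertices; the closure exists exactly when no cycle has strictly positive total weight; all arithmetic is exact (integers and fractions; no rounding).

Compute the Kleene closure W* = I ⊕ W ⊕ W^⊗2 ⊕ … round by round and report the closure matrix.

D(0):
  [0, -11, -∞, -∞, 3]
  [5, 0, 4, -∞, -∞]
  [-∞, -18, 0, -11, -13]
  [-∞, -∞, -∞, 0, -∞]
  [-7, -17, -∞, 6, 0]
D(1):
  [0, -11, -∞, -∞, 3]
  [5, 0, 4, -∞, 8]
  [-∞, -18, 0, -11, -13]
  [-∞, -∞, -∞, 0, -∞]
  [-7, -17, -∞, 6, 0]
D(2):
  [0, -11, -7, -∞, 3]
  [5, 0, 4, -∞, 8]
  [-13, -18, 0, -11, -10]
  [-∞, -∞, -∞, 0, -∞]
  [-7, -17, -13, 6, 0]
D(3):
  [0, -11, -7, -18, 3]
  [5, 0, 4, -7, 8]
  [-13, -18, 0, -11, -10]
  [-∞, -∞, -∞, 0, -∞]
  [-7, -17, -13, 6, 0]
D(4):
  [0, -11, -7, -18, 3]
  [5, 0, 4, -7, 8]
  [-13, -18, 0, -11, -10]
  [-∞, -∞, -∞, 0, -∞]
  [-7, -17, -13, 6, 0]
D(5):
  [0, -11, -7, 9, 3]
  [5, 0, 4, 14, 8]
  [-13, -18, 0, -4, -10]
  [-∞, -∞, -∞, 0, -∞]
  [-7, -17, -13, 6, 0]
Answer: W* = [[0, -11, -7, 9, 3], [5, 0, 4, 14, 8], [-13, -18, 0, -4, -10], [-∞, -∞, -∞, 0, -∞], [-7, -17, -13, 6, 0]]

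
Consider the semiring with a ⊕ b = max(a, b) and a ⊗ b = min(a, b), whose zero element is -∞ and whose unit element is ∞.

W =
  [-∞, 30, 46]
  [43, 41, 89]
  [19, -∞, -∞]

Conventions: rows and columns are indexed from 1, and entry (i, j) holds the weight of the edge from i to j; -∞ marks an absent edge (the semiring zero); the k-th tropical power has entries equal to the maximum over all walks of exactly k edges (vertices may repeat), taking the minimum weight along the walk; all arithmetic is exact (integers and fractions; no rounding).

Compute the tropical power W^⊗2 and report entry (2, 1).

W^⊗2:
  [30, 30, 30]
  [41, 41, 43]
  [-∞, 19, 19]
Key observation: the optimum is the walk 2->2->1, with weight 41 min 43 = 41.
Optimal value attained by: walk 2->2->1.
Answer: (W^⊗2)[2][1] = 41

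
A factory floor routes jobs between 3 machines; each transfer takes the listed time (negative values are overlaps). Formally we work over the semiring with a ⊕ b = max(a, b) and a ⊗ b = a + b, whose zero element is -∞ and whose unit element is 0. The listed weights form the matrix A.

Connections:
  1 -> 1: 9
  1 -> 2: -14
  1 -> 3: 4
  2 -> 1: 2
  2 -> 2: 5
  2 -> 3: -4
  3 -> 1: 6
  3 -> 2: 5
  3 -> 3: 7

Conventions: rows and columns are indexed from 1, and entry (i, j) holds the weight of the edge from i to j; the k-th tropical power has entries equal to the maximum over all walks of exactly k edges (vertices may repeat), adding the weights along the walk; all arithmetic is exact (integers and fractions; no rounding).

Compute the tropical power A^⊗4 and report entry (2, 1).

A^⊗2:
  [18, 9, 13]
  [11, 10, 6]
  [15, 12, 14]
A^⊗3:
  [27, 18, 22]
  [20, 15, 15]
  [24, 19, 21]
A^⊗4:
  [36, 27, 31]
  [29, 20, 24]
  [33, 26, 28]
Key observation: the optimum is the walk 2->1->1->1->1, with weight 2 + 9 + 9 + 9 = 29.
Optimal value attained by: walk 2->1->1->1->1.
Answer: (A^⊗4)[2][1] = 29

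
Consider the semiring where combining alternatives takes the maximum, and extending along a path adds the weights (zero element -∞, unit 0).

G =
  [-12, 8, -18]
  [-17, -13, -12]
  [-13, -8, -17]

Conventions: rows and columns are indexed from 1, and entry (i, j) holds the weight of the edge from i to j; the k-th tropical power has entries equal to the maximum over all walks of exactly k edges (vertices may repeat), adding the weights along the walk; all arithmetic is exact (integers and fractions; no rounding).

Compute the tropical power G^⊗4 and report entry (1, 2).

G^⊗2:
  [-9, -4, -4]
  [-25, -9, -25]
  [-25, -5, -20]
G^⊗3:
  [-17, -1, -16]
  [-26, -17, -21]
  [-22, -17, -17]
G^⊗4:
  [-18, -9, -13]
  [-34, -18, -29]
  [-30, -14, -29]
Key observation: the optimum is the walk 1->2->3->1->2, with weight 8 + (-12) + (-13) + 8 = -9.
Optimal value attained by: walk 1->2->3->1->2.
Answer: (G^⊗4)[1][2] = -9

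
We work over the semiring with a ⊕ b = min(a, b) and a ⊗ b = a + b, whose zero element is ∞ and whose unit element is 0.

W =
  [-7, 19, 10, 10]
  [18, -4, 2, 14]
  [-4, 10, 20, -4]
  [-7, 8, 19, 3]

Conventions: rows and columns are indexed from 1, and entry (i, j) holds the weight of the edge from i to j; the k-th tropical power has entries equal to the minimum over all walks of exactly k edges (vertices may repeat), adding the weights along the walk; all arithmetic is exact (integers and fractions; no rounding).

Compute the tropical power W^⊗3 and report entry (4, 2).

W^⊗2:
  [-14, 12, 3, 3]
  [-2, -8, -2, -2]
  [-11, 4, 6, -1]
  [-14, 4, 3, 3]
W^⊗3:
  [-21, 5, -4, -4]
  [-9, -12, -6, -6]
  [-18, 0, -1, -1]
  [-21, 0, -4, -4]
Key observation: the optimum is the walk 4->2->2->2, with weight 8 + (-4) + (-4) = 0.
Optimal value attained by: walk 4->2->2->2.
Answer: (W^⊗3)[4][2] = 0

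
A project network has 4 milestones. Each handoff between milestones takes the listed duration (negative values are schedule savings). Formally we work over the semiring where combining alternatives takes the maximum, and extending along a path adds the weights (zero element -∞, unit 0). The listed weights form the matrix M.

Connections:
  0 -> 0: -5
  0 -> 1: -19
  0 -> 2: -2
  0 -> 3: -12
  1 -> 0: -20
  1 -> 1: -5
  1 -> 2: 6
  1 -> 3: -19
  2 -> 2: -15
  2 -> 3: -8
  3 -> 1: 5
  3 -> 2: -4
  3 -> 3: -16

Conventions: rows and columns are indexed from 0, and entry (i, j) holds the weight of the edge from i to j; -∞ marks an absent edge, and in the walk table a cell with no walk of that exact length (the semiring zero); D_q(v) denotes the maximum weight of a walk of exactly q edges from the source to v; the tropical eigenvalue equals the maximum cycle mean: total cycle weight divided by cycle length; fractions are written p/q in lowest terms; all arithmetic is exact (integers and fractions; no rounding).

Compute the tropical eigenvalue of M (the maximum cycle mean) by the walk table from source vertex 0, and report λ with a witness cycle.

q=0: [0, -∞, -∞, -∞]
q=1: [-5, -19, -2, -12]
q=2: [-10, -7, -7, -10]
q=3: [-15, -5, -1, -15]
q=4: [-20, -10, 1, -9]
Optimal cycle mean attained by: cycle 1->2->3->1, total 6 + (-8) + 5, length 3.
Answer: λ = 1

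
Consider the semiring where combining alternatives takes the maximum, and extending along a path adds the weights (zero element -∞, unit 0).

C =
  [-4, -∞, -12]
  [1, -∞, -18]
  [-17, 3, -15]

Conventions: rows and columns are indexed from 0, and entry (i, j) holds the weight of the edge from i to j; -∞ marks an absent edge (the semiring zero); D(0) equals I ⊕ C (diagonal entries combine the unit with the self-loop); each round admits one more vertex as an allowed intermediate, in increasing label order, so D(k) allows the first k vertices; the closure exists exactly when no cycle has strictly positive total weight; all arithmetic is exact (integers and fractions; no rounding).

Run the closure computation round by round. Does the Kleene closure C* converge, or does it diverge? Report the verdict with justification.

D(0):
  [0, -∞, -12]
  [1, 0, -18]
  [-17, 3, 0]
D(1):
  [0, -∞, -12]
  [1, 0, -11]
  [-17, 3, 0]
D(2):
  [0, -∞, -12]
  [1, 0, -11]
  [4, 3, 0]
D(3):
  [0, -9, -12]
  [1, 0, -11]
  [4, 3, 0]
Key observation: every diagonal entry stays at the unit through all rounds, so no improving cycle exists.
Answer: CONVERGES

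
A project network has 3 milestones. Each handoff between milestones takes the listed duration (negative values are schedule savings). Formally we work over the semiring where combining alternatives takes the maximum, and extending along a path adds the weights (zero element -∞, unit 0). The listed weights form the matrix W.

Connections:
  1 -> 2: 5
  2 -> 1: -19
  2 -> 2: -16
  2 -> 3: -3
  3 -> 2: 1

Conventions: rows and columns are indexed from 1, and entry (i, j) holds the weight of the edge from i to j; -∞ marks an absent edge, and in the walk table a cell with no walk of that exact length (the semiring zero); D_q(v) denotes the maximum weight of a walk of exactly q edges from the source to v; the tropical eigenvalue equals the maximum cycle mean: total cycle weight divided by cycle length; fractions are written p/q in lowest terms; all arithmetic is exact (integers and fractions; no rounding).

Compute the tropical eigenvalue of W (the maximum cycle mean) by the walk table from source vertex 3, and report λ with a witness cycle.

q=0: [-∞, -∞, 0]
q=1: [-∞, 1, -∞]
q=2: [-18, -15, -2]
q=3: [-34, -1, -18]
Optimal cycle mean attained by: cycle 2->3->2, total (-3) + 1, length 2.
Answer: λ = -1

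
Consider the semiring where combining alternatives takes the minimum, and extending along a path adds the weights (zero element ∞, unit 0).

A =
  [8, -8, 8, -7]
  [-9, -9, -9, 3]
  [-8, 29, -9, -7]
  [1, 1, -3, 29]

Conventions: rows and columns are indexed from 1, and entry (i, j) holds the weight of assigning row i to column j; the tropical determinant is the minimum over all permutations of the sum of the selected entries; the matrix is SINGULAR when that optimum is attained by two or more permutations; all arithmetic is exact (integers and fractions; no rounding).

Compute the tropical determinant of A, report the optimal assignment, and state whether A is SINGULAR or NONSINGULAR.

σ = (1, 2, 3, 4): 8 + (-9) + (-9) + 29 = 19
σ = (1, 2, 4, 3): 8 + (-9) + (-7) + (-3) = -11
σ = (1, 3, 2, 4): 8 + (-9) + 29 + 29 = 57
σ = (1, 3, 4, 2): 8 + (-9) + (-7) + 1 = -7
σ = (1, 4, 2, 3): 8 + 3 + 29 + (-3) = 37
σ = (1, 4, 3, 2): 8 + 3 + (-9) + 1 = 3
σ = (2, 1, 3, 4): (-8) + (-9) + (-9) + 29 = 3
σ = (2, 1, 4, 3): (-8) + (-9) + (-7) + (-3) = -27
σ = (2, 3, 1, 4): (-8) + (-9) + (-8) + 29 = 4
σ = (2, 3, 4, 1): (-8) + (-9) + (-7) + 1 = -23
σ = (2, 4, 1, 3): (-8) + 3 + (-8) + (-3) = -16
σ = (2, 4, 3, 1): (-8) + 3 + (-9) + 1 = -13
σ = (3, 1, 2, 4): 8 + (-9) + 29 + 29 = 57
σ = (3, 1, 4, 2): 8 + (-9) + (-7) + 1 = -7
σ = (3, 2, 1, 4): 8 + (-9) + (-8) + 29 = 20
σ = (3, 2, 4, 1): 8 + (-9) + (-7) + 1 = -7
σ = (3, 4, 1, 2): 8 + 3 + (-8) + 1 = 4
σ = (3, 4, 2, 1): 8 + 3 + 29 + 1 = 41
σ = (4, 1, 2, 3): (-7) + (-9) + 29 + (-3) = 10
σ = (4, 1, 3, 2): (-7) + (-9) + (-9) + 1 = -24
σ = (4, 2, 1, 3): (-7) + (-9) + (-8) + (-3) = -27
σ = (4, 2, 3, 1): (-7) + (-9) + (-9) + 1 = -24
σ = (4, 3, 1, 2): (-7) + (-9) + (-8) + 1 = -23
σ = (4, 3, 2, 1): (-7) + (-9) + 29 + 1 = 14
Optimal value attained by: σ = (2, 1, 4, 3).
Answer: det⊕(A) = -27; verdict: SINGULAR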